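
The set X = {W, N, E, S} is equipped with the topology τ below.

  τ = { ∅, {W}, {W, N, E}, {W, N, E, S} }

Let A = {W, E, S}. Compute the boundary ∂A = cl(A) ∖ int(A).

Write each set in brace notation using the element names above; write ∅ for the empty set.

{N, E, S}

U open, U⊆A: ∅, {W}. int(A) = ⋃ = {W}
X∖A={N}, int(X∖A)=∅, hence cl(A)={W, N, E, S}
∂A: remove int from cl → {N, E, S}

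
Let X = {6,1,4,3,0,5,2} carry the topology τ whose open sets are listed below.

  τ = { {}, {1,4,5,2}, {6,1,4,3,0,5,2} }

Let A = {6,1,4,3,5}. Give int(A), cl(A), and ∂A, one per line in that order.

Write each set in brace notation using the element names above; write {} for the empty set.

int(A) = {}
cl(A)  = {6,1,4,3,0,5,2}
∂A     = {6,1,4,3,0,5,2}

open subsets of A: {}; so int(A) = {}
closure: X∖int(X∖A) = X∖{} = {6,1,4,3,0,5,2}
∂A = {6,1,4,3,0,5,2} minus {} = {6,1,4,3,0,5,2}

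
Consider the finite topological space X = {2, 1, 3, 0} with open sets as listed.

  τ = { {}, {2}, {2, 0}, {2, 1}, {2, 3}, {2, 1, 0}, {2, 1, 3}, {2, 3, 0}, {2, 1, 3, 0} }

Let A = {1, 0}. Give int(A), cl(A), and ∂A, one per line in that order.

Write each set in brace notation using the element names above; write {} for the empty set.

open subsets of A: {}; so int(A) = {}
closure: X∖int(X∖A) = X∖{2, 3} = {1, 0}
∂A = {1, 0} minus {} = {1, 0}

int(A) = {}
cl(A)  = {1, 0}
∂A     = {1, 0}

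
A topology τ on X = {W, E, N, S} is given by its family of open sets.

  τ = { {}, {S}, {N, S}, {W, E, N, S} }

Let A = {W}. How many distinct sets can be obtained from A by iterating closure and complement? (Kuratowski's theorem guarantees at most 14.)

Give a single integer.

complement {E, N, S}; its interior {N, S}; cl(A) = X∖{N, S} = {W, E}
With k = closure, c = complement:
  1. A     = {W}
  2. kA    = {W, E}
  3. cA    = {E, N, S}
  4. ckA   = {N, S}
  5. kcA   = {W, E, N, S}
  6. ckcA  = {}
k, c of each give nothing new

6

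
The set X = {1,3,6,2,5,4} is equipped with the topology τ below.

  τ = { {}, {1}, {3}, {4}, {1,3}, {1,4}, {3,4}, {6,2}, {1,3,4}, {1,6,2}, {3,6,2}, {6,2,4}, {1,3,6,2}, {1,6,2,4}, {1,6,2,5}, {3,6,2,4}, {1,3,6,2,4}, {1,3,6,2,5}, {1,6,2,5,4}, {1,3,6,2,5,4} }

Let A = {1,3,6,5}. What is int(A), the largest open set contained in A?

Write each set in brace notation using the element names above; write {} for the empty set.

{1,3}

interior: largest open inside A is {1,3} (from {}, {1}, {3}, {1,3})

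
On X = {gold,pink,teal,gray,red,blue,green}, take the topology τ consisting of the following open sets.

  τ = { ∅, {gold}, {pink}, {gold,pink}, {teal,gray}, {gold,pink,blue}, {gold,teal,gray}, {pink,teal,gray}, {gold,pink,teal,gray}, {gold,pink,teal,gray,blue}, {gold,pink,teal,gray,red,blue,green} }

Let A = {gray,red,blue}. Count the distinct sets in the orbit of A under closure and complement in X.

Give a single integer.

10

complement {gold,pink,teal,green}; its interior {gold,pink}; cl(A) = X∖{gold,pink} = {teal,gray,red,blue,green}
With k = closure, c = complement:
  1. A     = {gray,red,blue}
  2. kA    = {teal,gray,red,blue,green}
  3. cA    = {gold,pink,teal,green}
  4. ckA   = {gold,pink}
  5. kcA   = {gold,pink,teal,gray,red,blue,green}
  6. kckA  = {gold,pink,red,blue,green}
  7. ckcA  = ∅
  8. ckckA = {teal,gray}
  9. kckckA = {teal,gray,red,green}
  10. ckckckA = {gold,pink,blue}
k, c of each give nothing new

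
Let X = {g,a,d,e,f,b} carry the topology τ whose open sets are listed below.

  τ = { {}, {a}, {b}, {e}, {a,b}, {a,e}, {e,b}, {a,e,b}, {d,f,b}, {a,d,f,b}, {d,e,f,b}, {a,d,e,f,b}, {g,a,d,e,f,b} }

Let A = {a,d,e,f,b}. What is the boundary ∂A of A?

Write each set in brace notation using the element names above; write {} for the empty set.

interior: largest open inside A is {a,d,e,f,b} (from {}, {e}, {b}, {a}, {a,b}, {a,e}, {e,b}, {d,f,b}, {a,e,b}, {d,e,f,b}, {a,d,f,b}, {a,d,e,f,b})
cl via duality: int({g}) = {}, so X∖{} = {g,a,d,e,f,b}
cl∖int = {g}

{g}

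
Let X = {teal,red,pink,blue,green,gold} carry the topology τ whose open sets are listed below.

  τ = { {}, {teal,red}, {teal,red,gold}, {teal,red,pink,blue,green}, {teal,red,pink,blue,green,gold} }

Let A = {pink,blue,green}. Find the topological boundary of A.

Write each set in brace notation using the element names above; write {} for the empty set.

interior: largest open inside A is {} (from {})
cl via duality: int({teal,red,gold}) = {teal,red,gold}, so X∖{teal,red,gold} = {pink,blue,green}
cl∖int = {pink,blue,green}

{pink,blue,green}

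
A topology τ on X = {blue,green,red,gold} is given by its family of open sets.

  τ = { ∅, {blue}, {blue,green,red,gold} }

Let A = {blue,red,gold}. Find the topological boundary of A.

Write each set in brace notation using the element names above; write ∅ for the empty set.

{green,red,gold}

interior: largest open inside A is {blue} (from ∅, {blue})
cl via duality: int({green}) = ∅, so X∖∅ = {blue,green,red,gold}
cl∖int = {green,red,gold}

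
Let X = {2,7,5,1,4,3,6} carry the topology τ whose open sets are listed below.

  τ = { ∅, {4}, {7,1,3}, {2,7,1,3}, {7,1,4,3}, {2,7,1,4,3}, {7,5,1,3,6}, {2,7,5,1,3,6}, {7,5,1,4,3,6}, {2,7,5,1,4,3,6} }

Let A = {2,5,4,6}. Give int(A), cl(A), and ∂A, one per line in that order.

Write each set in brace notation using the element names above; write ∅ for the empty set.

opens ⊆ A: ∅, {4}; union → int = {4}
complement {7,1,3}; its interior {7,1,3}; cl(A) = X∖{7,1,3} = {2,5,4,6}
boundary = {2,5,4,6} ∖ {4} = {2,5,6}

int(A) = {4}
cl(A)  = {2,5,4,6}
∂A     = {2,5,6}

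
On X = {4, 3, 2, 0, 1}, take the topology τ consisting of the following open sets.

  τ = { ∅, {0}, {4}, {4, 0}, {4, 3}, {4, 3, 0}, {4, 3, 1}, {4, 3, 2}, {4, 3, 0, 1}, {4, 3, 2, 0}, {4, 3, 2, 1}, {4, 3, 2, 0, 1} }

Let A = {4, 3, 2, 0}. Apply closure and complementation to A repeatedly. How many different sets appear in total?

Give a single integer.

4

closure: X∖int(X∖A) = X∖∅ = {4, 3, 2, 0, 1}
Let k=closure and c=complement:
  1. A     = {4, 3, 2, 0}
  2. kA    = {4, 3, 2, 0, 1}
  3. cA    = {1}
  4. ckA   = ∅
— saturated at 4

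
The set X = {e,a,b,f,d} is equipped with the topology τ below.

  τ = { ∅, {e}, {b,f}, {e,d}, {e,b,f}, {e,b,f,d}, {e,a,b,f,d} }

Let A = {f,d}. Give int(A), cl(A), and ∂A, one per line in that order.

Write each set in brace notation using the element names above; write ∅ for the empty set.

U open, U⊆A: ∅. int(A) = ⋃ = ∅
X∖A={e,a,b}, int(X∖A)={e}, hence cl(A)={a,b,f,d}
∂A: remove int from cl → {a,b,f,d}

int(A) = ∅
cl(A)  = {a,b,f,d}
∂A     = {a,b,f,d}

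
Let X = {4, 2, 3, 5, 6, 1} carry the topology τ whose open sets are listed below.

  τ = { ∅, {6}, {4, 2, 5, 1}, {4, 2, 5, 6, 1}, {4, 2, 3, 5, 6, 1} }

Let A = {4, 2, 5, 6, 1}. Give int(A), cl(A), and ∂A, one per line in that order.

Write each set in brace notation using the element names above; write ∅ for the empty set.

int(A) = {4, 2, 5, 6, 1}
cl(A)  = {4, 2, 3, 5, 6, 1}
∂A     = {3}

open subsets of A: ∅, {6}, {4, 2, 5, 1}, {4, 2, 5, 6, 1}; so int(A) = {4, 2, 5, 6, 1}
closure: X∖int(X∖A) = X∖∅ = {4, 2, 3, 5, 6, 1}
∂A = {4, 2, 3, 5, 6, 1} minus {4, 2, 5, 6, 1} = {3}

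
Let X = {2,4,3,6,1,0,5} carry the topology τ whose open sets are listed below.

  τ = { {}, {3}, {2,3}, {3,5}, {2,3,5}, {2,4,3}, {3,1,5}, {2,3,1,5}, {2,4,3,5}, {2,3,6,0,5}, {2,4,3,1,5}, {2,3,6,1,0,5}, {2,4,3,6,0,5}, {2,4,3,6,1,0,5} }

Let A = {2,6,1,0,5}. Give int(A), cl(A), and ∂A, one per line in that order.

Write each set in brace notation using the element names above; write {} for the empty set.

int(A) = {}
cl(A)  = {2,4,6,1,0,5}
∂A     = {2,4,6,1,0,5}

opens ⊆ A: {}; union → int = {}
complement {4,3}; its interior {3}; cl(A) = X∖{3} = {2,4,6,1,0,5}
boundary = {2,4,6,1,0,5} ∖ {} = {2,4,6,1,0,5}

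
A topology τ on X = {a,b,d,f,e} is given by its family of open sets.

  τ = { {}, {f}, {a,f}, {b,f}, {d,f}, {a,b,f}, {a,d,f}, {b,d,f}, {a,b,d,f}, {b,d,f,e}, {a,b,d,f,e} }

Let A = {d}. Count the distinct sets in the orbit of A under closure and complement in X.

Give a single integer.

6

closure: X∖int(X∖A) = X∖{a,b,f} = {d,e}
Let k=closure and c=complement:
  1. A     = {d}
  2. kA    = {d,e}
  3. cA    = {a,b,f,e}
  4. ckA   = {a,b,f}
  5. kcA   = {a,b,d,f,e}
  6. ckcA  = {}
— saturated at 6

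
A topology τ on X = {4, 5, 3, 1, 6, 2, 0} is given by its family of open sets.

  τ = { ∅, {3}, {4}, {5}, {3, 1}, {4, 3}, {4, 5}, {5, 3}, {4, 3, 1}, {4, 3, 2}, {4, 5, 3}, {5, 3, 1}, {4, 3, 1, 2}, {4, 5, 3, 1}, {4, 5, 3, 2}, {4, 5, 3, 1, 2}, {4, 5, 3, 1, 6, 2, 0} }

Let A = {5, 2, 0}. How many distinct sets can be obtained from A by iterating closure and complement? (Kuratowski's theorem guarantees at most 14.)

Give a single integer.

8

closure: X∖int(X∖A) = X∖{4, 3, 1} = {5, 6, 2, 0}
Let k=closure and c=complement:
  1. A     = {5, 2, 0}
  2. kA    = {5, 6, 2, 0}
  3. cA    = {4, 3, 1, 6}
  4. ckA   = {4, 3, 1}
  5. kcA   = {4, 3, 1, 6, 2, 0}
  6. ckcA  = {5}
  7. kckcA = {5, 6, 0}
  8. ckckcA = {4, 3, 1, 2}
— saturated at 8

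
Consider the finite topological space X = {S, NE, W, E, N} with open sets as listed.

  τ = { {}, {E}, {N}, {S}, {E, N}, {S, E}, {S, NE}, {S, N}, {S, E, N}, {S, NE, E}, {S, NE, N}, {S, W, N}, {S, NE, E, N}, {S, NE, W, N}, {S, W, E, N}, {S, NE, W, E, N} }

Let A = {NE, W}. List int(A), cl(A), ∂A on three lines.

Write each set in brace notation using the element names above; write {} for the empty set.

open subsets of A: {}; so int(A) = {}
closure: X∖int(X∖A) = X∖{S, E, N} = {NE, W}
∂A = {NE, W} minus {} = {NE, W}

int(A) = {}
cl(A)  = {NE, W}
∂A     = {NE, W}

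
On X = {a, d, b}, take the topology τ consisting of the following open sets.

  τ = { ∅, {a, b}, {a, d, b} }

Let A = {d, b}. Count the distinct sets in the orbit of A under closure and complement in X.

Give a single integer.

4

complement {a}; its interior ∅; cl(A) = X∖∅ = {a, d, b}
With k = closure, c = complement:
  1. A     = {d, b}
  2. kA    = {a, d, b}
  3. cA    = {a}
  4. ckA   = ∅
k, c of each give nothing new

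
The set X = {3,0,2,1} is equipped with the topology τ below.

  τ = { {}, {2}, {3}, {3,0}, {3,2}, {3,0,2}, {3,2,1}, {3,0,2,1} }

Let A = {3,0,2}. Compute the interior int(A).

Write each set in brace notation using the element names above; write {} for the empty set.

{3,0,2}

open subsets of A: {}, {2}, {3}, {3,0}, {3,2}, {3,0,2}; so int(A) = {3,0,2}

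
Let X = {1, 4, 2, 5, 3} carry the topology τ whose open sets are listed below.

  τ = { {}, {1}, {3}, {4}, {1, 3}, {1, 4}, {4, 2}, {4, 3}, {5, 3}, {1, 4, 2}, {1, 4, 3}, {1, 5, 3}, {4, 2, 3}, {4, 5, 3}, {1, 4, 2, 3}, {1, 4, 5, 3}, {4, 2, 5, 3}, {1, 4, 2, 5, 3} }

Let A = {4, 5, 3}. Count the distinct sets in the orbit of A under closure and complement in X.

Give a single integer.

4

closure: X∖int(X∖A) = X∖{1} = {4, 2, 5, 3}
Let k=closure and c=complement:
  1. A     = {4, 5, 3}
  2. kA    = {4, 2, 5, 3}
  3. cA    = {1, 2}
  4. ckA   = {1}
— saturated at 4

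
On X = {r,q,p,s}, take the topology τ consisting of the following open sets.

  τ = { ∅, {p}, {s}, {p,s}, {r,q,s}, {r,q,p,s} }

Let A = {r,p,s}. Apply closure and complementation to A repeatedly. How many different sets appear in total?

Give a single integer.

complement {q}; its interior ∅; cl(A) = X∖∅ = {r,q,p,s}
With k = closure, c = complement:
  1. A     = {r,p,s}
  2. kA    = {r,q,p,s}
  3. cA    = {q}
  4. ckA   = ∅
  5. kcA   = {r,q}
  6. ckcA  = {p,s}
k, c of each give nothing new

6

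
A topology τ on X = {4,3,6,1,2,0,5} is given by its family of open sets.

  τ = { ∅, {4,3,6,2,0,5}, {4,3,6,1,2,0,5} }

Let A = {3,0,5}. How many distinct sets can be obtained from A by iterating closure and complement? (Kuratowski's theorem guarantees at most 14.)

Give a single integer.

closure: X∖int(X∖A) = X∖∅ = {4,3,6,1,2,0,5}
Let k=closure and c=complement:
  1. A     = {3,0,5}
  2. kA    = {4,3,6,1,2,0,5}
  3. cA    = {4,6,1,2}
  4. ckA   = ∅
— saturated at 4

4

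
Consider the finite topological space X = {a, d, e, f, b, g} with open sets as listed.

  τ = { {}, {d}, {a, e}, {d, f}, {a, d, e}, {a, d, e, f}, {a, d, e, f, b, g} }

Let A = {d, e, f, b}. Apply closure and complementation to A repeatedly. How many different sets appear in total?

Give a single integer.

closure: X∖int(X∖A) = X∖{} = {a, d, e, f, b, g}
Let k=closure and c=complement:
  1. A     = {d, e, f, b}
  2. kA    = {a, d, e, f, b, g}
  3. cA    = {a, g}
  4. ckA   = {}
  5. kcA   = {a, e, b, g}
  6. ckcA  = {d, f}
  7. kckcA = {d, f, b, g}
  8. ckckcA = {a, e}
— saturated at 8

8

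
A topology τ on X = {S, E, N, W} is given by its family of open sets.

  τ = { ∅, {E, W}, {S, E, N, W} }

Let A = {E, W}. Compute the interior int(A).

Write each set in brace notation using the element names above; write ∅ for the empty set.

opens ⊆ A: ∅, {E, W}; union → int = {E, W}

{E, W}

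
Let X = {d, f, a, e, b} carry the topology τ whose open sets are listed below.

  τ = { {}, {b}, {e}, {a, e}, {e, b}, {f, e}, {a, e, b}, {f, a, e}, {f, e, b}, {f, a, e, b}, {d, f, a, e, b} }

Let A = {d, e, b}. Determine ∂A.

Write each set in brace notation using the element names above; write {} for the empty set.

opens ⊆ A: {}, {e}, {b}, {e, b}; union → int = {e, b}
complement {f, a}; its interior {}; cl(A) = X∖{} = {d, f, a, e, b}
boundary = {d, f, a, e, b} ∖ {e, b} = {d, f, a}

{d, f, a}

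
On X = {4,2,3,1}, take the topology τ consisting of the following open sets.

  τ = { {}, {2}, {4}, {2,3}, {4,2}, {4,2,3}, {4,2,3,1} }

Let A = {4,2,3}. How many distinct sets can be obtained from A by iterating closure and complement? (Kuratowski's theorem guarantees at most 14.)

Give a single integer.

4

closure: X∖int(X∖A) = X∖{} = {4,2,3,1}
Let k=closure and c=complement:
  1. A     = {4,2,3}
  2. kA    = {4,2,3,1}
  3. cA    = {1}
  4. ckA   = {}
— saturated at 4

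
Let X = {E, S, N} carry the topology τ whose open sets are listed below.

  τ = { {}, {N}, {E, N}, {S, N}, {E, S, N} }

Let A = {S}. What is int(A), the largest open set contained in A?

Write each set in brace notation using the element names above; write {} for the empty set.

open subsets of A: {}; so int(A) = {}

{}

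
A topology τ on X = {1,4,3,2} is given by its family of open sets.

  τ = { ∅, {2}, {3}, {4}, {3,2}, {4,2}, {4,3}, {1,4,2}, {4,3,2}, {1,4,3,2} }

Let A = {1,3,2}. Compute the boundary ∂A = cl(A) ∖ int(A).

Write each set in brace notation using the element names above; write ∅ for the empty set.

{1}

open subsets of A: ∅, {2}, {3}, {3,2}; so int(A) = {3,2}
closure: X∖int(X∖A) = X∖{4} = {1,3,2}
∂A = {1,3,2} minus {3,2} = {1}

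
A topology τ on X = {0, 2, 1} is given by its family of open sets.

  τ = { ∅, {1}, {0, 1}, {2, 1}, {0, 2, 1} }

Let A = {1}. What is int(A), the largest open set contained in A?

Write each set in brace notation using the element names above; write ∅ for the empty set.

interior: largest open inside A is {1} (from ∅, {1})

{1}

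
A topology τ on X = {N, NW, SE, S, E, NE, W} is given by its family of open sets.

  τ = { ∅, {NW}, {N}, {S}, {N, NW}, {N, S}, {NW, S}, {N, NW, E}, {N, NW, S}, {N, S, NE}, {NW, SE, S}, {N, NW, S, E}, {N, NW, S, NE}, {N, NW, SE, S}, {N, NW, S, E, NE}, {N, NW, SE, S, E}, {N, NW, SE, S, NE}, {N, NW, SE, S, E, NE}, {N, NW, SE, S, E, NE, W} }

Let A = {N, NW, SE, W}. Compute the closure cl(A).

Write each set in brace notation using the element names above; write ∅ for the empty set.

{N, NW, SE, E, NE, W}

closure: X∖int(X∖A) = X∖{S} = {N, NW, SE, E, NE, W}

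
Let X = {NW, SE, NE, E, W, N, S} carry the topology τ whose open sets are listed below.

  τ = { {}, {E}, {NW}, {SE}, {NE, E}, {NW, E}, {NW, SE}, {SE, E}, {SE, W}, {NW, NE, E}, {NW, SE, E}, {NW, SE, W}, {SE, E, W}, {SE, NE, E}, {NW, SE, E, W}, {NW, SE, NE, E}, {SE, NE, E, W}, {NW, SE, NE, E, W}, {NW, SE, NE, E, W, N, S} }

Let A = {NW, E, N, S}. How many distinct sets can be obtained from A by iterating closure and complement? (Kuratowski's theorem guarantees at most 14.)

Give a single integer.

complement {SE, NE, W}; its interior {SE, W}; cl(A) = X∖{SE, W} = {NW, NE, E, N, S}
With k = closure, c = complement:
  1. A     = {NW, E, N, S}
  2. kA    = {NW, NE, E, N, S}
  3. cA    = {SE, NE, W}
  4. ckA   = {SE, W}
  5. kcA   = {SE, NE, W, N, S}
  6. kckA  = {SE, W, N, S}
  7. ckcA  = {NW, E}
  8. ckckA = {NW, NE, E}
k, c of each give nothing new

8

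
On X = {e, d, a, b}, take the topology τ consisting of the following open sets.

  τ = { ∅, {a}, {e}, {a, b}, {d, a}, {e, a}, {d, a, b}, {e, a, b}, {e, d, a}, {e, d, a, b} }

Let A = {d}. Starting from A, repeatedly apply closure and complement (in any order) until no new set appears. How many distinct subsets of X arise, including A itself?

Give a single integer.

X∖A={e, a, b}, int(X∖A)={e, a, b}, hence cl(A)={d}
Orbit (k=closure, c=complement):
  1. A     = {d}
  2. cA    = {e, a, b}
  3. kcA   = {e, d, a, b}
  4. ckcA  = ∅
(closed under both — stop)

4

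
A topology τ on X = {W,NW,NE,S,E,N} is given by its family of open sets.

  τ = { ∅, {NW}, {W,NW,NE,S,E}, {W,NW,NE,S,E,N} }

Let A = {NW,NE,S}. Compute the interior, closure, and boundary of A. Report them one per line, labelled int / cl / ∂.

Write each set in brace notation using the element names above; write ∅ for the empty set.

interior: largest open inside A is {NW} (from ∅, {NW})
cl via duality: int({W,E,N}) = ∅, so X∖∅ = {W,NW,NE,S,E,N}
cl∖int = {W,NE,S,E,N}

int(A) = {NW}
cl(A)  = {W,NW,NE,S,E,N}
∂A     = {W,NE,S,E,N}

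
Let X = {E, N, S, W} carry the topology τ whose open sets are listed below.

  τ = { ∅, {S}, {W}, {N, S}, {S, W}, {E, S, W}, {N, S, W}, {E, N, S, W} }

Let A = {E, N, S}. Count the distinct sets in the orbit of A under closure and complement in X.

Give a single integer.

complement {W}; its interior {W}; cl(A) = X∖{W} = {E, N, S}
With k = closure, c = complement:
  1. A     = {E, N, S}
  2. cA    = {W}
  3. kcA   = {E, W}
  4. ckcA  = {N, S}
k, c of each give nothing new

4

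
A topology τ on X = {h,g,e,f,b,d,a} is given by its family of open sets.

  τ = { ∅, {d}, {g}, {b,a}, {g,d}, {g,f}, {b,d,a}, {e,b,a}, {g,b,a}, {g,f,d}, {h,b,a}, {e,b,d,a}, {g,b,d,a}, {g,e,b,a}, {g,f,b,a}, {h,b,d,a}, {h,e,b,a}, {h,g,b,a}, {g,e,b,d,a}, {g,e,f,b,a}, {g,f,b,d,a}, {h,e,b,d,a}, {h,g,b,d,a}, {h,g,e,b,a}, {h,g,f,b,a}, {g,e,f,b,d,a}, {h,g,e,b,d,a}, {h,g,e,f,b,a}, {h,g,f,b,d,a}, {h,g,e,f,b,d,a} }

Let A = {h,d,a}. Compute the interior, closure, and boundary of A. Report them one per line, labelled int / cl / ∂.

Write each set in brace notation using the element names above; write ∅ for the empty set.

U open, U⊆A: ∅, {d}. int(A) = ⋃ = {d}
X∖A={g,e,f,b}, int(X∖A)={g,f}, hence cl(A)={h,e,b,d,a}
∂A: remove int from cl → {h,e,b,a}

int(A) = {d}
cl(A)  = {h,e,b,d,a}
∂A     = {h,e,b,a}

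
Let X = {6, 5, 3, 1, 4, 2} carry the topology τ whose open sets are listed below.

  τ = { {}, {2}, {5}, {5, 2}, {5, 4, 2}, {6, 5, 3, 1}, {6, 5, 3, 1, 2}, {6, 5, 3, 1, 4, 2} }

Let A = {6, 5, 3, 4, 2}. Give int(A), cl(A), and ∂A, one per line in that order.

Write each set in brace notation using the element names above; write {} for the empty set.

opens ⊆ A: {}, {2}, {5}, {5, 2}, {5, 4, 2}; union → int = {5, 4, 2}
complement {1}; its interior {}; cl(A) = X∖{} = {6, 5, 3, 1, 4, 2}
boundary = {6, 5, 3, 1, 4, 2} ∖ {5, 4, 2} = {6, 3, 1}

int(A) = {5, 4, 2}
cl(A)  = {6, 5, 3, 1, 4, 2}
∂A     = {6, 3, 1}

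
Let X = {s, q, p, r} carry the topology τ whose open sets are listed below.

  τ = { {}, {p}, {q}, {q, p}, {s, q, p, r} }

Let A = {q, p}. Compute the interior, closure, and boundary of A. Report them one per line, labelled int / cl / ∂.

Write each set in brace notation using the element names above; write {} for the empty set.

int(A) = {q, p}
cl(A)  = {s, q, p, r}
∂A     = {s, r}

open subsets of A: {}, {q}, {p}, {q, p}; so int(A) = {q, p}
closure: X∖int(X∖A) = X∖{} = {s, q, p, r}
∂A = {s, q, p, r} minus {q, p} = {s, r}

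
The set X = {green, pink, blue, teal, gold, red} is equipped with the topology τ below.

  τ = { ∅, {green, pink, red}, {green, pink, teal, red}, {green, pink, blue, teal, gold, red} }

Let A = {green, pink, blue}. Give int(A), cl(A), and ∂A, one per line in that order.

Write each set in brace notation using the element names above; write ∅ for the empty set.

int(A) = ∅
cl(A)  = {green, pink, blue, teal, gold, red}
∂A     = {green, pink, blue, teal, gold, red}

open subsets of A: ∅; so int(A) = ∅
closure: X∖int(X∖A) = X∖∅ = {green, pink, blue, teal, gold, red}
∂A = {green, pink, blue, teal, gold, red} minus ∅ = {green, pink, blue, teal, gold, red}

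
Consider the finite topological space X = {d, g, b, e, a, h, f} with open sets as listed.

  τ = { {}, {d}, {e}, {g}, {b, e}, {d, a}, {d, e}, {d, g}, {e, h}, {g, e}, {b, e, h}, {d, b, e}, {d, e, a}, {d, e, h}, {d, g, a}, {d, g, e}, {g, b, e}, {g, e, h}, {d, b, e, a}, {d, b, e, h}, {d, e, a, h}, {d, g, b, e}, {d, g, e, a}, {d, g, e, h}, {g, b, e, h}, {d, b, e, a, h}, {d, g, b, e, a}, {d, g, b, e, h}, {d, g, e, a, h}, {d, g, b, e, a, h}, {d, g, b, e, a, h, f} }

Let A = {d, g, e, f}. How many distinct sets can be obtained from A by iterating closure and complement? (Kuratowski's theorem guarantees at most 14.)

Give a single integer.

6

X∖A={b, a, h}, int(X∖A)={}, hence cl(A)={d, g, b, e, a, h, f}
Orbit (k=closure, c=complement):
  1. A     = {d, g, e, f}
  2. kA    = {d, g, b, e, a, h, f}
  3. cA    = {b, a, h}
  4. ckA   = {}
  5. kcA   = {b, a, h, f}
  6. ckcA  = {d, g, e}
(closed under both — stop)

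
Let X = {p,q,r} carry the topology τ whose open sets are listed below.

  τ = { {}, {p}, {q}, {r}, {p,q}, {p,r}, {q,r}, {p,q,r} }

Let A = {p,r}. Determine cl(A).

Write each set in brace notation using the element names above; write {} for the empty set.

{p,r}

closure: X∖int(X∖A) = X∖{q} = {p,r}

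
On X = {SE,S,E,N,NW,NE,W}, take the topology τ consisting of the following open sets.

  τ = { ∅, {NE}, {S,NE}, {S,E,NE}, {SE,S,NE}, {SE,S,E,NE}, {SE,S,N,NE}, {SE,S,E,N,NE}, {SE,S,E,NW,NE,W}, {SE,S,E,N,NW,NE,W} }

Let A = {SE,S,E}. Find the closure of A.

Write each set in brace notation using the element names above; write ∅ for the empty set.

{SE,S,E,N,NW,W}

X∖A={N,NW,NE,W}, int(X∖A)={NE}, hence cl(A)={SE,S,E,N,NW,W}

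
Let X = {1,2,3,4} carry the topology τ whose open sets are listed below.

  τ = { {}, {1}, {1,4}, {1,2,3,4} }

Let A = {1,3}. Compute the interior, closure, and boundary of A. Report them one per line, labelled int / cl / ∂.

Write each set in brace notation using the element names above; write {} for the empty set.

int(A) = {1}
cl(A)  = {1,2,3,4}
∂A     = {2,3,4}

U open, U⊆A: {}, {1}. int(A) = ⋃ = {1}
X∖A={2,4}, int(X∖A)={}, hence cl(A)={1,2,3,4}
∂A: remove int from cl → {2,3,4}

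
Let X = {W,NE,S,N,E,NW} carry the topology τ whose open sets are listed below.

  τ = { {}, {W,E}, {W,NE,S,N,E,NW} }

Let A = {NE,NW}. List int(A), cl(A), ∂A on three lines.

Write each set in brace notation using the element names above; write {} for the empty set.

int(A) = {}
cl(A)  = {NE,S,N,NW}
∂A     = {NE,S,N,NW}

interior: largest open inside A is {} (from {})
cl via duality: int({W,S,N,E}) = {W,E}, so X∖{W,E} = {NE,S,N,NW}
cl∖int = {NE,S,N,NW}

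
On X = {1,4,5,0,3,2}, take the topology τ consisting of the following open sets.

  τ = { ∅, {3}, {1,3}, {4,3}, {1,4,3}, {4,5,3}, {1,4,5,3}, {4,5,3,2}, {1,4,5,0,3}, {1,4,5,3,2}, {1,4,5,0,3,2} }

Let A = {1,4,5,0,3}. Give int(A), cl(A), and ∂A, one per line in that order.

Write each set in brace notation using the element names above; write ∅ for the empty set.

interior: largest open inside A is {1,4,5,0,3} (from ∅, {3}, {4,3}, {1,3}, {1,4,3}, {4,5,3}, {1,4,5,3}, {1,4,5,0,3})
cl via duality: int({2}) = ∅, so X∖∅ = {1,4,5,0,3,2}
cl∖int = {2}

int(A) = {1,4,5,0,3}
cl(A)  = {1,4,5,0,3,2}
∂A     = {2}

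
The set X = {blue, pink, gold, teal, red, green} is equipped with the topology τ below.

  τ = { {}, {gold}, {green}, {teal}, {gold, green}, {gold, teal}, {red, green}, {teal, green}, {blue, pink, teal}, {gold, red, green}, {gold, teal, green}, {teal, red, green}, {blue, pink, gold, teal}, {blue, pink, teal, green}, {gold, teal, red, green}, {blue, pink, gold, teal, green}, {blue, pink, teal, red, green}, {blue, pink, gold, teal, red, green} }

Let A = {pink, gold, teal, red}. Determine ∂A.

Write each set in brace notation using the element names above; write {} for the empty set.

open subsets of A: {}, {gold}, {teal}, {gold, teal}; so int(A) = {gold, teal}
closure: X∖int(X∖A) = X∖{green} = {blue, pink, gold, teal, red}
∂A = {blue, pink, gold, teal, red} minus {gold, teal} = {blue, pink, red}

{blue, pink, red}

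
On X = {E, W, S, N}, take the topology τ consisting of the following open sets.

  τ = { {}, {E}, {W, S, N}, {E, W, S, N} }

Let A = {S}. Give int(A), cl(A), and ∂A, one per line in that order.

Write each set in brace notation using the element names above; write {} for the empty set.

int(A) = {}
cl(A)  = {W, S, N}
∂A     = {W, S, N}

open subsets of A: {}; so int(A) = {}
closure: X∖int(X∖A) = X∖{E} = {W, S, N}
∂A = {W, S, N} minus {} = {W, S, N}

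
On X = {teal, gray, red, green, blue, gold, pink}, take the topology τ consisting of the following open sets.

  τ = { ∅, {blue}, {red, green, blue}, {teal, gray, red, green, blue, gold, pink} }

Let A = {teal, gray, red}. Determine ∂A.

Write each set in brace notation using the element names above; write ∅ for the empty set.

open subsets of A: ∅; so int(A) = ∅
closure: X∖int(X∖A) = X∖{blue} = {teal, gray, red, green, gold, pink}
∂A = {teal, gray, red, green, gold, pink} minus ∅ = {teal, gray, red, green, gold, pink}

{teal, gray, red, green, gold, pink}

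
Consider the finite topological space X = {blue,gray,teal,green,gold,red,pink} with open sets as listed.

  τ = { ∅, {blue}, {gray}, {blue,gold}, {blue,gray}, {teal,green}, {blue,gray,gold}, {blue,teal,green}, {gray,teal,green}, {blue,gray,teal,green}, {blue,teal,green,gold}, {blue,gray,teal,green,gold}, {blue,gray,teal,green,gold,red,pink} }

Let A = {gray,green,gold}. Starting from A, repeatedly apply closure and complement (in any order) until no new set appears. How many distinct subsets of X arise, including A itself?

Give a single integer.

12

X∖A={blue,teal,red,pink}, int(X∖A)={blue}, hence cl(A)={gray,teal,green,gold,red,pink}
Orbit (k=closure, c=complement):
  1. A     = {gray,green,gold}
  2. kA    = {gray,teal,green,gold,red,pink}
  3. cA    = {blue,teal,red,pink}
  4. ckA   = {blue}
  5. kcA   = {blue,teal,green,gold,red,pink}
  6. kckA  = {blue,gold,red,pink}
  7. ckcA  = {gray}
  8. ckckA = {gray,teal,green}
  9. kckcA = {gray,red,pink}
  10. kckckA = {gray,teal,green,red,pink}
  11. ckckcA = {blue,teal,green,gold}
  12. ckckckA = {blue,gold}
(closed under both — stop)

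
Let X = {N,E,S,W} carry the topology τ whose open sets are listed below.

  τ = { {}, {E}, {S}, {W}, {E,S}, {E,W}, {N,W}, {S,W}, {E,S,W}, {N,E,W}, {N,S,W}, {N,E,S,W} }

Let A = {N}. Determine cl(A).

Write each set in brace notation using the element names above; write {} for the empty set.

{N}

X∖A={E,S,W}, int(X∖A)={E,S,W}, hence cl(A)={N}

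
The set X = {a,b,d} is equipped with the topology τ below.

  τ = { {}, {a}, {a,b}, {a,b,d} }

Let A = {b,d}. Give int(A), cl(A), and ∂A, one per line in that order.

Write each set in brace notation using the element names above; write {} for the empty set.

open subsets of A: {}; so int(A) = {}
closure: X∖int(X∖A) = X∖{a} = {b,d}
∂A = {b,d} minus {} = {b,d}

int(A) = {}
cl(A)  = {b,d}
∂A     = {b,d}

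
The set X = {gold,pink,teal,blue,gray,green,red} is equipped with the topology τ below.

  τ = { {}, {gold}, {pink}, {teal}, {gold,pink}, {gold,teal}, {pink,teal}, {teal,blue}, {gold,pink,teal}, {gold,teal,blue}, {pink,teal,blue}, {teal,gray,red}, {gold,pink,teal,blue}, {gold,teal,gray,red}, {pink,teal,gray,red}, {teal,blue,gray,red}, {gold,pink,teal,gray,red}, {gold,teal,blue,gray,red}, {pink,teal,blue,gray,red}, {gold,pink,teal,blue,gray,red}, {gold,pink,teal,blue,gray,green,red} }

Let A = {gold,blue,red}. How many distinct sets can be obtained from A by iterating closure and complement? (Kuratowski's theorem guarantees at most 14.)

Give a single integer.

8

complement {pink,teal,gray,green}; its interior {pink,teal}; cl(A) = X∖{pink,teal} = {gold,blue,gray,green,red}
With k = closure, c = complement:
  1. A     = {gold,blue,red}
  2. kA    = {gold,blue,gray,green,red}
  3. cA    = {pink,teal,gray,green}
  4. ckA   = {pink,teal}
  5. kcA   = {pink,teal,blue,gray,green,red}
  6. ckcA  = {gold}
  7. kckcA = {gold,green}
  8. ckckcA = {pink,teal,blue,gray,red}
k, c of each give nothing new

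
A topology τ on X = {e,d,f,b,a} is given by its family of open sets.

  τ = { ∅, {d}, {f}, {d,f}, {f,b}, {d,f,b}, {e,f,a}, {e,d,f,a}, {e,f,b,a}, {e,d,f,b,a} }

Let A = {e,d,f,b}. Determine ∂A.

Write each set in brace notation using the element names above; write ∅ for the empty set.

{e,a}

open subsets of A: ∅, {f}, {d}, {d,f}, {f,b}, {d,f,b}; so int(A) = {d,f,b}
closure: X∖int(X∖A) = X∖∅ = {e,d,f,b,a}
∂A = {e,d,f,b,a} minus {d,f,b} = {e,a}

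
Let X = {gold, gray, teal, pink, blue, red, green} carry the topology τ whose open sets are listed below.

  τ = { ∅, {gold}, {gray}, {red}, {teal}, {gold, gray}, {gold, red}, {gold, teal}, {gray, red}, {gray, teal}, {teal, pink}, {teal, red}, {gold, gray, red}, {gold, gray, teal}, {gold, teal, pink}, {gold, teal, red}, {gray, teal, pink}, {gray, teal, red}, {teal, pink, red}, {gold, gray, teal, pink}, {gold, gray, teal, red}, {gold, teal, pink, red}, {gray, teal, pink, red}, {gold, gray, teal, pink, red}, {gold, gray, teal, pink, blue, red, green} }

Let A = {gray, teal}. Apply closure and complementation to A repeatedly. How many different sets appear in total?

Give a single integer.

6

cl via duality: int({gold, pink, blue, red, green}) = {gold, red}, so X∖{gold, red} = {gray, teal, pink, blue, green}
Write k for closure, c for complement:
  1. A     = {gray, teal}
  2. kA    = {gray, teal, pink, blue, green}
  3. cA    = {gold, pink, blue, red, green}
  4. ckA   = {gold, red}
  5. kckA  = {gold, blue, red, green}
  6. ckckA = {gray, teal, pink}
applying k or c yields no new set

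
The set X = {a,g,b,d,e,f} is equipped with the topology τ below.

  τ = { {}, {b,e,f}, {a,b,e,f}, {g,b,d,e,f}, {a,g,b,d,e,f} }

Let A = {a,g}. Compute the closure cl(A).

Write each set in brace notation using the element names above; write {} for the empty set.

{a,g,d}

cl via duality: int({b,d,e,f}) = {b,e,f}, so X∖{b,e,f} = {a,g,d}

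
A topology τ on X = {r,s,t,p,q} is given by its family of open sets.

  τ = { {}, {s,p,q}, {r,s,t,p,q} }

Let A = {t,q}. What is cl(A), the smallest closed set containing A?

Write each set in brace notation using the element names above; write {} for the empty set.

{r,s,t,p,q}

cl via duality: int({r,s,p}) = {}, so X∖{} = {r,s,t,p,q}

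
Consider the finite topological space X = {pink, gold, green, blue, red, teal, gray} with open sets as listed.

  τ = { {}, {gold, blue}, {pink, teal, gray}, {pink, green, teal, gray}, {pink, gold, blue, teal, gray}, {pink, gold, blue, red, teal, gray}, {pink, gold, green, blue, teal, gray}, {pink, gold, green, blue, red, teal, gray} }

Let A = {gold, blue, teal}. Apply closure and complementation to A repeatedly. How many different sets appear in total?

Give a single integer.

8

cl via duality: int({pink, green, red, gray}) = {}, so X∖{} = {pink, gold, green, blue, red, teal, gray}
Write k for closure, c for complement:
  1. A     = {gold, blue, teal}
  2. kA    = {pink, gold, green, blue, red, teal, gray}
  3. cA    = {pink, green, red, gray}
  4. ckA   = {}
  5. kcA   = {pink, green, red, teal, gray}
  6. ckcA  = {gold, blue}
  7. kckcA = {gold, blue, red}
  8. ckckcA = {pink, green, teal, gray}
applying k or c yields no new set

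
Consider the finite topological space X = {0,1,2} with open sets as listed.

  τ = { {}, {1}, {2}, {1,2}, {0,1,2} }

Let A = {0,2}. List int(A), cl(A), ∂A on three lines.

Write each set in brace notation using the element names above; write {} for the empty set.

opens ⊆ A: {}, {2}; union → int = {2}
complement {1}; its interior {1}; cl(A) = X∖{1} = {0,2}
boundary = {0,2} ∖ {2} = {0}

int(A) = {2}
cl(A)  = {0,2}
∂A     = {0}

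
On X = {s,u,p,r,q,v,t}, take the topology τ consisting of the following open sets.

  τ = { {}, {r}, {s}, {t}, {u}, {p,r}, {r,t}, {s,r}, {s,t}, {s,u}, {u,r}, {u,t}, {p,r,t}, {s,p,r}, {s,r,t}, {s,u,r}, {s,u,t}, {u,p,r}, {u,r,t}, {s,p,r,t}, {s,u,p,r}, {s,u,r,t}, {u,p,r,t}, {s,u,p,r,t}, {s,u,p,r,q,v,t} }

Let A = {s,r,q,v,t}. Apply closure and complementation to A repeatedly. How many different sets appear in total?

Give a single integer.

complement {u,p}; its interior {u}; cl(A) = X∖{u} = {s,p,r,q,v,t}
With k = closure, c = complement:
  1. A     = {s,r,q,v,t}
  2. kA    = {s,p,r,q,v,t}
  3. cA    = {u,p}
  4. ckA   = {u}
  5. kcA   = {u,p,q,v}
  6. kckA  = {u,q,v}
  7. ckcA  = {s,r,t}
  8. ckckA = {s,p,r,t}
k, c of each give nothing new

8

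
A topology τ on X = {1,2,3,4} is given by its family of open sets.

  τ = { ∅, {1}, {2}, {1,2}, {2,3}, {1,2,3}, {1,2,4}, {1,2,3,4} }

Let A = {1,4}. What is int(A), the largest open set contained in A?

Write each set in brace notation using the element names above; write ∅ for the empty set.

{1}

open subsets of A: ∅, {1}; so int(A) = {1}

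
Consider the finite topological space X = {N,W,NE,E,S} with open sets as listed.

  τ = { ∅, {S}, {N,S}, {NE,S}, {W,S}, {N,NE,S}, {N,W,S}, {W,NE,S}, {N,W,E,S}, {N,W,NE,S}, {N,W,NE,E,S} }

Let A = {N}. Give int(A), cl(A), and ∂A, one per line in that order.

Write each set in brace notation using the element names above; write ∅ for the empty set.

opens ⊆ A: ∅; union → int = ∅
complement {W,NE,E,S}; its interior {W,NE,S}; cl(A) = X∖{W,NE,S} = {N,E}
boundary = {N,E} ∖ ∅ = {N,E}

int(A) = ∅
cl(A)  = {N,E}
∂A     = {N,E}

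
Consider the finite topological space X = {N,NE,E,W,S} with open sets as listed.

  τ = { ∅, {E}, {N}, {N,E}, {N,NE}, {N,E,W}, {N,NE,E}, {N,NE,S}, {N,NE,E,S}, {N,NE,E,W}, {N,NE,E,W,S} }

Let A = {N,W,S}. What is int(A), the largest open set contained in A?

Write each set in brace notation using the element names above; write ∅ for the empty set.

opens ⊆ A: ∅, {N}; union → int = {N}

{N}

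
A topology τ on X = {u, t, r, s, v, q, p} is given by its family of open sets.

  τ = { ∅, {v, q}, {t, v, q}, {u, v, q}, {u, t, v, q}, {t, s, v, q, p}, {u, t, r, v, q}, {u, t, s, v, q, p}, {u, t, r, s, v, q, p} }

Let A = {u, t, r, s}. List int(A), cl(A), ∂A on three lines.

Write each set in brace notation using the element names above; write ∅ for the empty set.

opens ⊆ A: ∅; union → int = ∅
complement {v, q, p}; its interior {v, q}; cl(A) = X∖{v, q} = {u, t, r, s, p}
boundary = {u, t, r, s, p} ∖ ∅ = {u, t, r, s, p}

int(A) = ∅
cl(A)  = {u, t, r, s, p}
∂A     = {u, t, r, s, p}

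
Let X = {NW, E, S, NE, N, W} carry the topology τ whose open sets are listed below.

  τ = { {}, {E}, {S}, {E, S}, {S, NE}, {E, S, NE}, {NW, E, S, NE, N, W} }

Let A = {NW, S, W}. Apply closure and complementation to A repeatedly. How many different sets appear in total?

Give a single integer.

X∖A={E, NE, N}, int(X∖A)={E}, hence cl(A)={NW, S, NE, N, W}
Orbit (k=closure, c=complement):
  1. A     = {NW, S, W}
  2. kA    = {NW, S, NE, N, W}
  3. cA    = {E, NE, N}
  4. ckA   = {E}
  5. kcA   = {NW, E, NE, N, W}
  6. kckA  = {NW, E, N, W}
  7. ckcA  = {S}
  8. ckckA = {S, NE}
(closed under both — stop)

8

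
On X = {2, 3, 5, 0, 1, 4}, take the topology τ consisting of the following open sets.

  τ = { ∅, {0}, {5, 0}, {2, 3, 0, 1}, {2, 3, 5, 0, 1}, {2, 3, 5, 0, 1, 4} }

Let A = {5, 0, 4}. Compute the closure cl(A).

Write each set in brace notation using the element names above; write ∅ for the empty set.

X∖A={2, 3, 1}, int(X∖A)=∅, hence cl(A)={2, 3, 5, 0, 1, 4}

{2, 3, 5, 0, 1, 4}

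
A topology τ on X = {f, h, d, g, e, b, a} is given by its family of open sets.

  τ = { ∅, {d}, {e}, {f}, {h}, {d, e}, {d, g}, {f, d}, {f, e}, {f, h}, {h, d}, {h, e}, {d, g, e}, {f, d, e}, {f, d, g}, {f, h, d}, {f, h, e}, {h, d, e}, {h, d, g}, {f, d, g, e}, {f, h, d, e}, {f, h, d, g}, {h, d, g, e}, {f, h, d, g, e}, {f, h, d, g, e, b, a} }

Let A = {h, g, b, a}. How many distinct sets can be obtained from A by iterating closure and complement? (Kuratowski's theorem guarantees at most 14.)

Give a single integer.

complement {f, d, e}; its interior {f, d, e}; cl(A) = X∖{f, d, e} = {h, g, b, a}
With k = closure, c = complement:
  1. A     = {h, g, b, a}
  2. cA    = {f, d, e}
  3. kcA   = {f, d, g, e, b, a}
  4. ckcA  = {h}
  5. kckcA = {h, b, a}
  6. ckckcA = {f, d, g, e}
k, c of each give nothing new

6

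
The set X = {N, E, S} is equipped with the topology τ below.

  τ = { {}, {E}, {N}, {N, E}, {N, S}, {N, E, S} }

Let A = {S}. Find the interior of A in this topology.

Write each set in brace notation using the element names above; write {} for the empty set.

U open, U⊆A: {}. int(A) = ⋃ = {}

{}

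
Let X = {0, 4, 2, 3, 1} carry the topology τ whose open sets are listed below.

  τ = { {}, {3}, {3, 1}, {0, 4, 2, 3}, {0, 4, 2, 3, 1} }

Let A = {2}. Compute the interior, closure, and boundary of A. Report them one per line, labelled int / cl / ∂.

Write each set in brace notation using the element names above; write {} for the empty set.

int(A) = {}
cl(A)  = {0, 4, 2}
∂A     = {0, 4, 2}

interior: largest open inside A is {} (from {})
cl via duality: int({0, 4, 3, 1}) = {3, 1}, so X∖{3, 1} = {0, 4, 2}
cl∖int = {0, 4, 2}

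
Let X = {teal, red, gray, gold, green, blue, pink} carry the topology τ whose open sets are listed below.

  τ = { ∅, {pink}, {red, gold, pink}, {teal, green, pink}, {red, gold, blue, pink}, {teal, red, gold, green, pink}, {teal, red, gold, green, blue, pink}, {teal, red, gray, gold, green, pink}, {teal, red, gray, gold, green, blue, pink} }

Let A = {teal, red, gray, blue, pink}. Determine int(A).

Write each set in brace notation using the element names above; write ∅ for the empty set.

{pink}

interior: largest open inside A is {pink} (from ∅, {pink})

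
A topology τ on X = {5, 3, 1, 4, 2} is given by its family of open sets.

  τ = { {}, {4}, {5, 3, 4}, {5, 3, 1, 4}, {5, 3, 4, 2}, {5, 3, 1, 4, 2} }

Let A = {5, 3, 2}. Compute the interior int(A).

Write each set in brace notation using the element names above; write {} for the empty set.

open subsets of A: {}; so int(A) = {}

{}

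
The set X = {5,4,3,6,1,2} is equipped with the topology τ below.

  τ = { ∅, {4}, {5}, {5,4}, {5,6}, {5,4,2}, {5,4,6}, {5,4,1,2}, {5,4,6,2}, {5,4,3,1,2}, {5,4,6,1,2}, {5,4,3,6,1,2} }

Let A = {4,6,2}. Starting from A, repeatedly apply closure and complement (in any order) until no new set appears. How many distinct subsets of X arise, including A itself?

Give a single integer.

cl via duality: int({5,3,1}) = {5}, so X∖{5} = {4,3,6,1,2}
Write k for closure, c for complement:
  1. A     = {4,6,2}
  2. kA    = {4,3,6,1,2}
  3. cA    = {5,3,1}
  4. ckA   = {5}
  5. kcA   = {5,3,6,1,2}
  6. ckcA  = {4}
  7. kckcA = {4,3,1,2}
  8. ckckcA = {5,6}
applying k or c yields no new set

8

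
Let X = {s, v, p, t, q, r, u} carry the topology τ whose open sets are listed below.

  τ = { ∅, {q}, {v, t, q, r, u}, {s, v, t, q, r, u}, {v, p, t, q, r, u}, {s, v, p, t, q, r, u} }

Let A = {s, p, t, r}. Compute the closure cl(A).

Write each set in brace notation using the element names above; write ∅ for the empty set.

{s, v, p, t, r, u}

cl via duality: int({v, q, u}) = {q}, so X∖{q} = {s, v, p, t, r, u}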